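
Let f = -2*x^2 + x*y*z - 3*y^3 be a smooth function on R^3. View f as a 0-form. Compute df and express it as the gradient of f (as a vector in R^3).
df = (-4*x + y*z) dx + (x*z - 9*y^2) dy + (x*y) dz; grad f = (-4*x + y*z, x*z - 9*y^2, x*y)

For a 0-form f, d f = (∂f/∂x) dx + (∂f/∂y) dy + (∂f/∂z) dz. The components of the vector representation are exactly the entries of grad f in Cartesian coordinates:
  ∂f/∂x = -4*x + y*z
  ∂f/∂y = x*z - 9*y^2
  ∂f/∂z = x*y.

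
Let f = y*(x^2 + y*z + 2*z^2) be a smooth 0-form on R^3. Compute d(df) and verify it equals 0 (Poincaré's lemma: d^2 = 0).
d(df) = 0

Step 1: df = sum_i (∂f/∂x_i) dx_i = (2*x*y) dx + (x^2 + 2*y*z + 2*z^2) dy + (y*(y + 4*z)) dz.
Step 2: Apply d again. Using the 1-form formula, the coefficient of dx ∧ dy in d(df) is ∂^2 f/∂x ∂y - ∂^2 f/∂y ∂x = (2*x) - (2*x) = 0 (equality of mixed partials for smooth f).
Similarly for dx ∧ dz and dy ∧ dz — all coefficients vanish. So d(df) = 0.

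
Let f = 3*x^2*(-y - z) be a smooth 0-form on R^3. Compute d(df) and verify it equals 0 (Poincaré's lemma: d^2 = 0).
d(df) = 0

Step 1: df = sum_i (∂f/∂x_i) dx_i = (6*x*(-y - z)) dx + (-3*x^2) dy + (-3*x^2) dz.
Step 2: Apply d again. Using the 1-form formula, the coefficient of dx ∧ dy in d(df) is ∂^2 f/∂x ∂y - ∂^2 f/∂y ∂x = (-6*x) - (-6*x) = 0 (equality of mixed partials for smooth f).
Similarly for dx ∧ dz and dy ∧ dz — all coefficients vanish. So d(df) = 0.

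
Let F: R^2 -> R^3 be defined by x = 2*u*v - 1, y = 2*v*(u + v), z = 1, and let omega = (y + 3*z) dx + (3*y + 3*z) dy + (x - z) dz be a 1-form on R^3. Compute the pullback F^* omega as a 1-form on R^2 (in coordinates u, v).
F^* omega = (4*v*(4*u*v + 4*v^2 + 3)) du + (16*u^2*v + 40*u*v^2 + 12*u + 24*v^3 + 12*v) dv

Using F^*(f dg) = (f ∘ F) d(g ∘ F), substitute each coordinate x_i by F_i(u, v) in f_i, and replace dx_i by d F_i = (∂F_i/∂u) du + (∂F_i/∂v) dv.
  For the x component: f_1(F) = 2*u*v + 2*v^2 + 3; d F_1 = (2*v) du + (2*u) dv
  For the y component: f_2(F) = 6*u*v + 6*v^2 + 3; d F_2 = (2*v) du + (2*u + 4*v) dv
  For the z component: f_3(F) = 2*u*v - 2; d F_3 = (0) du + (0) dv
Combining and collecting du, dv coefficients:
  coeff of du: 4*v*(4*u*v + 4*v^2 + 3)
  coeff of dv: 16*u^2*v + 40*u*v^2 + 12*u + 24*v^3 + 12*v
F^* omega = (4*v*(4*u*v + 4*v^2 + 3)) du + (16*u^2*v + 40*u*v^2 + 12*u + 24*v^3 + 12*v) dv.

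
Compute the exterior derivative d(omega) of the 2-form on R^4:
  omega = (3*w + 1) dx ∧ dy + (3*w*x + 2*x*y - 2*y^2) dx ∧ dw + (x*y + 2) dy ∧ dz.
d(omega) = (-2*x + 4*y + 3) dx ∧ dy ∧ dw + (y) dx ∧ dy ∧ dz

For a 2-form omega = sum_{i<j} g_{ij} dx_i ∧ dx_j, the exterior derivative is
  d(omega) = sum_{i<j} d(g_{ij}) ∧ dx_i ∧ dx_j = sum_{i<j, k} (∂g_{ij}/∂x_k) dx_k ∧ dx_i ∧ dx_j.
Expand each term, using dx_k ∧ dx_i ∧ dx_j = sgn(permutation) dx_{(a)} ∧ dx_{(b)} ∧ dx_{(c)} with (a < b < c) sorted:
  d(3*w + 1) includes (∂/∂w)(3*w + 1) dw = (3) dw, which multiplied by dx ∧ dy gives (3) dx ∧ dy ∧ dw
  d(3*w*x + 2*x*y - 2*y^2) includes (∂/∂y)(3*w*x + 2*x*y - 2*y^2) dy = (2*x - 4*y) dy, which multiplied by dx ∧ dw gives (-2*x + 4*y) dx ∧ dy ∧ dw
  d(x*y + 2) includes (∂/∂x)(x*y + 2) dx = (y) dx, which multiplied by dy ∧ dz gives (y) dx ∧ dy ∧ dz
Collecting like 3-forms: d(omega) = (-2*x + 4*y + 3) dx ∧ dy ∧ dw + (y) dx ∧ dy ∧ dz.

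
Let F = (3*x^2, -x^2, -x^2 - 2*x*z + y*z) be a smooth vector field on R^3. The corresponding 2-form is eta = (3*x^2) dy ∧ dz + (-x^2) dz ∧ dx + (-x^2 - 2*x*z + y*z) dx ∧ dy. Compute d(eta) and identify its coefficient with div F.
d(eta) = (4*x + y) dx ∧ dy ∧ dz; div F = 4*x + y

For a 2-form in R^3 of the form above, applying d gives a 3-form with coefficient ∂P/∂x + ∂Q/∂y + ∂R/∂z:
  ∂P/∂x = 6*x
  ∂Q/∂y = 0
  ∂R/∂z = -2*x + y
Sum = 4*x + y, which is exactly div F.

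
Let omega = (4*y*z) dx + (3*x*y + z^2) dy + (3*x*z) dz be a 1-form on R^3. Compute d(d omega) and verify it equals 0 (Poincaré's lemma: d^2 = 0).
d(d omega) = 0

Step 1: d omega = sum_{i<j} (∂f_j/∂x_i - ∂f_i/∂x_j) dx_i ∧ dx_j:
  coeff of dx ∧ dy: 3*y - 4*z
  coeff of dx ∧ dz: -4*y + 3*z
  coeff of dy ∧ dz: -2*z
Step 2: Apply d again to each 2-form coefficient. The only possible 3-form in R^3 is dx ∧ dy ∧ dz, with coefficient
  ∂(coeff of dy∧dz)/∂x - ∂(coeff of dx∧dz)/∂y + ∂(coeff of dx∧dy)/∂z
  = ∂/∂x (-2*z) - ∂/∂y (-4*y + 3*z) + ∂/∂z (3*y - 4*z).
Each of these terms simplifies to sums of mixed partials that cancel in pairs. The result is 0 (by equality of mixed partials for smooth functions — Schwarz / Clairaut).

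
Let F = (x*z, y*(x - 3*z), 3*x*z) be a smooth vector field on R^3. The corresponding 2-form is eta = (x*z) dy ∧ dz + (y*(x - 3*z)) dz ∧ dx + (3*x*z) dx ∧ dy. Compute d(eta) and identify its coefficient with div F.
d(eta) = (4*x - 2*z) dx ∧ dy ∧ dz; div F = 4*x - 2*z

For a 2-form in R^3 of the form above, applying d gives a 3-form with coefficient ∂P/∂x + ∂Q/∂y + ∂R/∂z:
  ∂P/∂x = z
  ∂Q/∂y = x - 3*z
  ∂R/∂z = 3*x
Sum = 4*x - 2*z, which is exactly div F.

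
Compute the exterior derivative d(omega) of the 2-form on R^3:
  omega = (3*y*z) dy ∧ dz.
d(omega) = 0

For a 2-form omega = sum_{i<j} g_{ij} dx_i ∧ dx_j, the exterior derivative is
  d(omega) = sum_{i<j} d(g_{ij}) ∧ dx_i ∧ dx_j = sum_{i<j, k} (∂g_{ij}/∂x_k) dx_k ∧ dx_i ∧ dx_j.
Expand each term, using dx_k ∧ dx_i ∧ dx_j = sgn(permutation) dx_{(a)} ∧ dx_{(b)} ∧ dx_{(c)} with (a < b < c) sorted:

Collecting like 3-forms: d(omega) = 0.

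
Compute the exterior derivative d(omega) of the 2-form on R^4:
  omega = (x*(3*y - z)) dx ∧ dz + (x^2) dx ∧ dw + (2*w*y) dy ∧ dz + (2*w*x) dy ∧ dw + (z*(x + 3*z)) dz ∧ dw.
d(omega) = (-3*x) dx ∧ dy ∧ dz + (2*y) dy ∧ dz ∧ dw + (2*w) dx ∧ dy ∧ dw + (z) dx ∧ dz ∧ dw

For a 2-form omega = sum_{i<j} g_{ij} dx_i ∧ dx_j, the exterior derivative is
  d(omega) = sum_{i<j} d(g_{ij}) ∧ dx_i ∧ dx_j = sum_{i<j, k} (∂g_{ij}/∂x_k) dx_k ∧ dx_i ∧ dx_j.
Expand each term, using dx_k ∧ dx_i ∧ dx_j = sgn(permutation) dx_{(a)} ∧ dx_{(b)} ∧ dx_{(c)} with (a < b < c) sorted:
  d(x*(3*y - z)) includes (∂/∂y)(x*(3*y - z)) dy = (3*x) dy, which multiplied by dx ∧ dz gives (-3*x) dx ∧ dy ∧ dz
  d(2*w*y) includes (∂/∂w)(2*w*y) dw = (2*y) dw, which multiplied by dy ∧ dz gives (2*y) dy ∧ dz ∧ dw
  d(2*w*x) includes (∂/∂x)(2*w*x) dx = (2*w) dx, which multiplied by dy ∧ dw gives (2*w) dx ∧ dy ∧ dw
  d(z*(x + 3*z)) includes (∂/∂x)(z*(x + 3*z)) dx = (z) dx, which multiplied by dz ∧ dw gives (z) dx ∧ dz ∧ dw
Collecting like 3-forms: d(omega) = (-3*x) dx ∧ dy ∧ dz + (2*y) dy ∧ dz ∧ dw + (2*w) dx ∧ dy ∧ dw + (z) dx ∧ dz ∧ dw.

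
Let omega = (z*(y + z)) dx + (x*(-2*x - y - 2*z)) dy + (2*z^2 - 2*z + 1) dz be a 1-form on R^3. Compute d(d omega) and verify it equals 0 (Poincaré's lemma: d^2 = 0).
d(d omega) = 0

Step 1: d omega = sum_{i<j} (∂f_j/∂x_i - ∂f_i/∂x_j) dx_i ∧ dx_j:
  coeff of dx ∧ dy: -4*x - y - 3*z
  coeff of dx ∧ dz: -y - 2*z
  coeff of dy ∧ dz: 2*x
Step 2: Apply d again to each 2-form coefficient. The only possible 3-form in R^3 is dx ∧ dy ∧ dz, with coefficient
  ∂(coeff of dy∧dz)/∂x - ∂(coeff of dx∧dz)/∂y + ∂(coeff of dx∧dy)/∂z
  = ∂/∂x (2*x) - ∂/∂y (-y - 2*z) + ∂/∂z (-4*x - y - 3*z).
Each of these terms simplifies to sums of mixed partials that cancel in pairs. The result is 0 (by equality of mixed partials for smooth functions — Schwarz / Clairaut).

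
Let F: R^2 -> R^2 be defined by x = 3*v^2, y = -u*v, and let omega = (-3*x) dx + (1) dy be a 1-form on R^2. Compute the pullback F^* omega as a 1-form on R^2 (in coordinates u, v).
F^* omega = (-v) du + (-u - 54*v^3) dv

Using F^*(f dg) = (f ∘ F) d(g ∘ F), substitute each coordinate x_i by F_i(u, v) in f_i, and replace dx_i by d F_i = (∂F_i/∂u) du + (∂F_i/∂v) dv.
  For the x component: f_1(F) = -9*v^2; d F_1 = (0) du + (6*v) dv
  For the y component: f_2(F) = 1; d F_2 = (-v) du + (-u) dv
Combining and collecting du, dv coefficients:
  coeff of du: -v
  coeff of dv: -u - 54*v^3
F^* omega = (-v) du + (-u - 54*v^3) dv.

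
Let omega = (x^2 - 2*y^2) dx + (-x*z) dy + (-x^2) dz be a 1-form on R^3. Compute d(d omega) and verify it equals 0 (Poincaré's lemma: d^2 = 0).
d(d omega) = 0

Step 1: d omega = sum_{i<j} (∂f_j/∂x_i - ∂f_i/∂x_j) dx_i ∧ dx_j:
  coeff of dx ∧ dy: 4*y - z
  coeff of dx ∧ dz: -2*x
  coeff of dy ∧ dz: x
Step 2: Apply d again to each 2-form coefficient. The only possible 3-form in R^3 is dx ∧ dy ∧ dz, with coefficient
  ∂(coeff of dy∧dz)/∂x - ∂(coeff of dx∧dz)/∂y + ∂(coeff of dx∧dy)/∂z
  = ∂/∂x (x) - ∂/∂y (-2*x) + ∂/∂z (4*y - z).
Each of these terms simplifies to sums of mixed partials that cancel in pairs. The result is 0 (by equality of mixed partials for smooth functions — Schwarz / Clairaut).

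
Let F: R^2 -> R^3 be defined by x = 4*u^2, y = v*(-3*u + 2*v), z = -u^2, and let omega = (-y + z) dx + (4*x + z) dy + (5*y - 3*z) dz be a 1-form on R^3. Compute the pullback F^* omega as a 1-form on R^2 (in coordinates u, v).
F^* omega = (u*(-14*u^2 + 9*u*v - 36*v^2)) du + (u^2*(-45*u + 60*v)) dv

Using F^*(f dg) = (f ∘ F) d(g ∘ F), substitute each coordinate x_i by F_i(u, v) in f_i, and replace dx_i by d F_i = (∂F_i/∂u) du + (∂F_i/∂v) dv.
  For the x component: f_1(F) = -u^2 + 3*u*v - 2*v^2; d F_1 = (8*u) du + (0) dv
  For the y component: f_2(F) = 15*u^2; d F_2 = (-3*v) du + (-3*u + 4*v) dv
  For the z component: f_3(F) = 3*u^2 - 15*u*v + 10*v^2; d F_3 = (-2*u) du + (0) dv
Combining and collecting du, dv coefficients:
  coeff of du: u*(-14*u^2 + 9*u*v - 36*v^2)
  coeff of dv: u^2*(-45*u + 60*v)
F^* omega = (u*(-14*u^2 + 9*u*v - 36*v^2)) du + (u^2*(-45*u + 60*v)) dv.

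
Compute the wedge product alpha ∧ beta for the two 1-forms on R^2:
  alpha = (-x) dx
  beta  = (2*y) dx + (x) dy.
alpha ∧ beta = (-x^2) dx ∧ dy

Distribute the wedge, using dx_i ∧ dx_j = -dx_j ∧ dx_i and dx_i ∧ dx_i = 0. For each pair (i, j) with i < j, the coefficient of dx_i ∧ dx_j in alpha ∧ beta is (alpha_i * beta_j - alpha_j * beta_i). Collecting: alpha ∧ beta = (-x^2) dx ∧ dy.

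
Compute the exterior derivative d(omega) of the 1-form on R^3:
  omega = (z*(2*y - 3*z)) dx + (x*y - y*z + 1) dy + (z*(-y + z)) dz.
d(omega) = (y - 2*z) dx ∧ dy + (-2*y + 6*z) dx ∧ dz + (y - z) dy ∧ dz

For a 1-form omega = sum_i f_i dx_i, the exterior derivative is
  d(omega) = sum_{i < j} (∂f_j/∂x_i - ∂f_i/∂x_j) dx_i ∧ dx_j.
  coefficient of dx ∧ dy: ∂f_2/∂x - ∂f_1/∂y = ∂(x*y - y*z + 1)/∂x - ∂(z*(2*y - 3*z))/∂y = y - 2*z
  coefficient of dx ∧ dz: ∂f_3/∂x - ∂f_1/∂z = ∂(z*(-y + z))/∂x - ∂(z*(2*y - 3*z))/∂z = -2*y + 6*z
  coefficient of dy ∧ dz: ∂f_3/∂y - ∂f_2/∂z = ∂(z*(-y + z))/∂y - ∂(x*y - y*z + 1)/∂z = y - z
Assembling: d(omega) = (y - 2*z) dx ∧ dy + (-2*y + 6*z) dx ∧ dz + (y - z) dy ∧ dz.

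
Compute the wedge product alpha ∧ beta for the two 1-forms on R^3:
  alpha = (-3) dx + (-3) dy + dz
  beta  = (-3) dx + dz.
alpha ∧ beta = (-9) dx ∧ dy + (-3) dy ∧ dz

Distribute the wedge, using dx_i ∧ dx_j = -dx_j ∧ dx_i and dx_i ∧ dx_i = 0. For each pair (i, j) with i < j, the coefficient of dx_i ∧ dx_j in alpha ∧ beta is (alpha_i * beta_j - alpha_j * beta_i). Collecting: alpha ∧ beta = (-9) dx ∧ dy + (-3) dy ∧ dz.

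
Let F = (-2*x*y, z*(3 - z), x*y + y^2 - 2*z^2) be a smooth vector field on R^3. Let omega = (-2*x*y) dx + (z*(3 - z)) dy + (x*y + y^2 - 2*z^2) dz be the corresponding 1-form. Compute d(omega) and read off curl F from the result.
d(omega) = (x + 2*y + 2*z - 3) dy ∧ dz + (-y) dz ∧ dx + (2*x) dx ∧ dy; curl F = (x + 2*y + 2*z - 3, -y, 2*x)

d omega = sum_{i<j} (∂f_j/∂x_i - ∂f_i/∂x_j) dx_i ∧ dx_j. Under the identification (dy ∧ dz, dz ∧ dx, dx ∧ dy) ↔ (e_x, e_y, e_z), the coefficients are exactly the components of curl F. Compute:
  ∂R/∂y - ∂Q/∂z = (x + 2*y) - (3 - 2*z) = x + 2*y + 2*z - 3
  ∂P/∂z - ∂R/∂x = (0) - (y) = -y
  ∂Q/∂x - ∂P/∂y = (0) - (-2*x) = 2*x.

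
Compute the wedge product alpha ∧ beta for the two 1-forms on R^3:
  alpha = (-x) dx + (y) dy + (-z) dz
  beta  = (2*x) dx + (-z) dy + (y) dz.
alpha ∧ beta = (x*(-2*y + z)) dx ∧ dy + (x*(-y + 2*z)) dx ∧ dz + (y^2 - z^2) dy ∧ dz

Distribute the wedge, using dx_i ∧ dx_j = -dx_j ∧ dx_i and dx_i ∧ dx_i = 0. For each pair (i, j) with i < j, the coefficient of dx_i ∧ dx_j in alpha ∧ beta is (alpha_i * beta_j - alpha_j * beta_i). Collecting: alpha ∧ beta = (x*(-2*y + z)) dx ∧ dy + (x*(-y + 2*z)) dx ∧ dz + (y^2 - z^2) dy ∧ dz.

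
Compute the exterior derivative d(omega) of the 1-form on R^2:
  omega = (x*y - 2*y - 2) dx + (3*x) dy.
d(omega) = (5 - x) dx ∧ dy

For a 1-form omega = sum_i f_i dx_i, the exterior derivative is
  d(omega) = sum_{i < j} (∂f_j/∂x_i - ∂f_i/∂x_j) dx_i ∧ dx_j.
  coefficient of dx ∧ dy: ∂f_2/∂x - ∂f_1/∂y = ∂(3*x)/∂x - ∂(x*y - 2*y - 2)/∂y = 5 - x
Assembling: d(omega) = (5 - x) dx ∧ dy.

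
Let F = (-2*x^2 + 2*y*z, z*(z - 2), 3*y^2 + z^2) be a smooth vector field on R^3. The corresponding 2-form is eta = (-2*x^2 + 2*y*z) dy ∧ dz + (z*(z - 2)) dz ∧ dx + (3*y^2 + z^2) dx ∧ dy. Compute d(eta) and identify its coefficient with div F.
d(eta) = (-4*x + 2*z) dx ∧ dy ∧ dz; div F = -4*x + 2*z

For a 2-form in R^3 of the form above, applying d gives a 3-form with coefficient ∂P/∂x + ∂Q/∂y + ∂R/∂z:
  ∂P/∂x = -4*x
  ∂Q/∂y = 0
  ∂R/∂z = 2*z
Sum = -4*x + 2*z, which is exactly div F.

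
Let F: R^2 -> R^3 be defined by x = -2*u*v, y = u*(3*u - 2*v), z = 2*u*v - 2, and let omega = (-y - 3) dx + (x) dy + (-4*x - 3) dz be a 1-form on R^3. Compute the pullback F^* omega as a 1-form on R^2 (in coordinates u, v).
F^* omega = (2*u*v*(-3*u + 8*v)) du + (u^2*(6*u + 16*v)) dv

Using F^*(f dg) = (f ∘ F) d(g ∘ F), substitute each coordinate x_i by F_i(u, v) in f_i, and replace dx_i by d F_i = (∂F_i/∂u) du + (∂F_i/∂v) dv.
  For the x component: f_1(F) = -3*u^2 + 2*u*v - 3; d F_1 = (-2*v) du + (-2*u) dv
  For the y component: f_2(F) = -2*u*v; d F_2 = (6*u - 2*v) du + (-2*u) dv
  For the z component: f_3(F) = 8*u*v - 3; d F_3 = (2*v) du + (2*u) dv
Combining and collecting du, dv coefficients:
  coeff of du: 2*u*v*(-3*u + 8*v)
  coeff of dv: u^2*(6*u + 16*v)
F^* omega = (2*u*v*(-3*u + 8*v)) du + (u^2*(6*u + 16*v)) dv.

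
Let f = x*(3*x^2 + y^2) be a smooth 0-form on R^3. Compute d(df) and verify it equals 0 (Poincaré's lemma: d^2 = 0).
d(df) = 0

Step 1: df = sum_i (∂f/∂x_i) dx_i = (9*x^2 + y^2) dx + (2*x*y) dy + (0) dz.
Step 2: Apply d again. Using the 1-form formula, the coefficient of dx ∧ dy in d(df) is ∂^2 f/∂x ∂y - ∂^2 f/∂y ∂x = (2*y) - (2*y) = 0 (equality of mixed partials for smooth f).
Similarly for dx ∧ dz and dy ∧ dz — all coefficients vanish. So d(df) = 0.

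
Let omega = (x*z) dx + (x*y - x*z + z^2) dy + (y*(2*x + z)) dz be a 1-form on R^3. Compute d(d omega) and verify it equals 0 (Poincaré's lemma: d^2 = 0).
d(d omega) = 0

Step 1: d omega = sum_{i<j} (∂f_j/∂x_i - ∂f_i/∂x_j) dx_i ∧ dx_j:
  coeff of dx ∧ dy: y - z
  coeff of dx ∧ dz: -x + 2*y
  coeff of dy ∧ dz: 3*x - z
Step 2: Apply d again to each 2-form coefficient. The only possible 3-form in R^3 is dx ∧ dy ∧ dz, with coefficient
  ∂(coeff of dy∧dz)/∂x - ∂(coeff of dx∧dz)/∂y + ∂(coeff of dx∧dy)/∂z
  = ∂/∂x (3*x - z) - ∂/∂y (-x + 2*y) + ∂/∂z (y - z).
Each of these terms simplifies to sums of mixed partials that cancel in pairs. The result is 0 (by equality of mixed partials for smooth functions — Schwarz / Clairaut).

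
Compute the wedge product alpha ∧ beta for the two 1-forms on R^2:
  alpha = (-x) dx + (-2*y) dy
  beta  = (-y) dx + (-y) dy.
alpha ∧ beta = (y*(x - 2*y)) dx ∧ dy

Distribute the wedge, using dx_i ∧ dx_j = -dx_j ∧ dx_i and dx_i ∧ dx_i = 0. For each pair (i, j) with i < j, the coefficient of dx_i ∧ dx_j in alpha ∧ beta is (alpha_i * beta_j - alpha_j * beta_i). Collecting: alpha ∧ beta = (y*(x - 2*y)) dx ∧ dy.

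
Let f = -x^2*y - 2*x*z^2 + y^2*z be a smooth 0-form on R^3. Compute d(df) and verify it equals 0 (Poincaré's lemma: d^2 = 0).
d(df) = 0

Step 1: df = sum_i (∂f/∂x_i) dx_i = (-2*x*y - 2*z^2) dx + (-x^2 + 2*y*z) dy + (-4*x*z + y^2) dz.
Step 2: Apply d again. Using the 1-form formula, the coefficient of dx ∧ dy in d(df) is ∂^2 f/∂x ∂y - ∂^2 f/∂y ∂x = (-2*x) - (-2*x) = 0 (equality of mixed partials for smooth f).
Similarly for dx ∧ dz and dy ∧ dz — all coefficients vanish. So d(df) = 0.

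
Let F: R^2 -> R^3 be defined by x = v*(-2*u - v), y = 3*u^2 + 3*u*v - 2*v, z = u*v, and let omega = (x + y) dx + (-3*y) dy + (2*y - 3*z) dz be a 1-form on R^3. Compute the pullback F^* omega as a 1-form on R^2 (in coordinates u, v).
F^* omega = (-54*u^3 - 81*u^2*v - 26*u*v^2 + 36*u*v + 2*v^3 + 18*v^2) du + (-27*u^3 - 32*u^2*v + 18*u^2 + 36*u*v + 2*v^3 + 4*v^2 - 12*v) dv

Using F^*(f dg) = (f ∘ F) d(g ∘ F), substitute each coordinate x_i by F_i(u, v) in f_i, and replace dx_i by d F_i = (∂F_i/∂u) du + (∂F_i/∂v) dv.
  For the x component: f_1(F) = 3*u^2 + u*v - v^2 - 2*v; d F_1 = (-2*v) du + (-2*u - 2*v) dv
  For the y component: f_2(F) = -9*u^2 - 9*u*v + 6*v; d F_2 = (6*u + 3*v) du + (3*u - 2) dv
  For the z component: f_3(F) = 6*u^2 + 3*u*v - 4*v; d F_3 = (v) du + (u) dv
Combining and collecting du, dv coefficients:
  coeff of du: -54*u^3 - 81*u^2*v - 26*u*v^2 + 36*u*v + 2*v^3 + 18*v^2
  coeff of dv: -27*u^3 - 32*u^2*v + 18*u^2 + 36*u*v + 2*v^3 + 4*v^2 - 12*v
F^* omega = (-54*u^3 - 81*u^2*v - 26*u*v^2 + 36*u*v + 2*v^3 + 18*v^2) du + (-27*u^3 - 32*u^2*v + 18*u^2 + 36*u*v + 2*v^3 + 4*v^2 - 12*v) dv.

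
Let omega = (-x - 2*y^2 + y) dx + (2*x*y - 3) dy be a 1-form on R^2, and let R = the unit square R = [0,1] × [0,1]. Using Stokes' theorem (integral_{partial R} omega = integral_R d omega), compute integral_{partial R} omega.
integral_(partial R) omega = 2

Stokes: integral_partial_R omega = integral_R d omega with d omega = (∂Q/∂x - ∂P/∂y) dx ∧ dy.
  ∂Q/∂x = 2*y
  ∂P/∂y = 1 - 4*y
  integrand = ∂Q/∂x - ∂P/∂y = 6*y - 1.
Integrating over R: integral_0^1 integral_0^1 (6*y - 1) dx dy = 2.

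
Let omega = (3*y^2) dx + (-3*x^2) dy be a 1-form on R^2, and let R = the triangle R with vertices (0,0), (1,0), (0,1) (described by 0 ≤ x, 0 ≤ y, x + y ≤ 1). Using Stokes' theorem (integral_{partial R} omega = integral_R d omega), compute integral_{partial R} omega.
integral_(partial R) omega = -2

Stokes: integral_partial_R omega = integral_R d omega with d omega = (∂Q/∂x - ∂P/∂y) dx ∧ dy.
  ∂Q/∂x = -6*x
  ∂P/∂y = 6*y
  integrand = ∂Q/∂x - ∂P/∂y = -6*x - 6*y.
Integrating over R: integral_0^1 integral_0^{1-x} (-6*x - 6*y) dy dx = -2.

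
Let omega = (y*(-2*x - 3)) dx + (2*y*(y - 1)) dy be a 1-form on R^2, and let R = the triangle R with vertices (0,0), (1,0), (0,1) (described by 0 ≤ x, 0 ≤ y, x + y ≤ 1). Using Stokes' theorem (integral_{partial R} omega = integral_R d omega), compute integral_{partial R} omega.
integral_(partial R) omega = 11/6

Stokes: integral_partial_R omega = integral_R d omega with d omega = (∂Q/∂x - ∂P/∂y) dx ∧ dy.
  ∂Q/∂x = 0
  ∂P/∂y = -2*x - 3
  integrand = ∂Q/∂x - ∂P/∂y = 2*x + 3.
Integrating over R: integral_0^1 integral_0^{1-x} (2*x + 3) dy dx = 11/6.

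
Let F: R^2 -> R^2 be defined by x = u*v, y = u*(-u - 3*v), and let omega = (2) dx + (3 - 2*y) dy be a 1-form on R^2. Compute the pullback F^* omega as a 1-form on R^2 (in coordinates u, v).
F^* omega = (-4*u^3 - 18*u^2*v - 18*u*v^2 - 6*u - 7*v) du + (u*(-6*u^2 - 18*u*v - 7)) dv

Using F^*(f dg) = (f ∘ F) d(g ∘ F), substitute each coordinate x_i by F_i(u, v) in f_i, and replace dx_i by d F_i = (∂F_i/∂u) du + (∂F_i/∂v) dv.
  For the x component: f_1(F) = 2; d F_1 = (v) du + (u) dv
  For the y component: f_2(F) = 2*u^2 + 6*u*v + 3; d F_2 = (-2*u - 3*v) du + (-3*u) dv
Combining and collecting du, dv coefficients:
  coeff of du: -4*u^3 - 18*u^2*v - 18*u*v^2 - 6*u - 7*v
  coeff of dv: u*(-6*u^2 - 18*u*v - 7)
F^* omega = (-4*u^3 - 18*u^2*v - 18*u*v^2 - 6*u - 7*v) du + (u*(-6*u^2 - 18*u*v - 7)) dv.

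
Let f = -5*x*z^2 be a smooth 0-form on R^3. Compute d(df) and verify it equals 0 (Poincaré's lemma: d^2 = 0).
d(df) = 0

Step 1: df = sum_i (∂f/∂x_i) dx_i = (-5*z^2) dx + (0) dy + (-10*x*z) dz.
Step 2: Apply d again. Using the 1-form formula, the coefficient of dx ∧ dy in d(df) is ∂^2 f/∂x ∂y - ∂^2 f/∂y ∂x = (0) - (0) = 0 (equality of mixed partials for smooth f).
Similarly for dx ∧ dz and dy ∧ dz — all coefficients vanish. So d(df) = 0.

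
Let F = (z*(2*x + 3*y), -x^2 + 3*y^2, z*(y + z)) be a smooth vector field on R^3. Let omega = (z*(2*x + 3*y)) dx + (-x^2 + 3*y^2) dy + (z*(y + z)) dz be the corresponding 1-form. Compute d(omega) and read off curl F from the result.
d(omega) = (z) dy ∧ dz + (2*x + 3*y) dz ∧ dx + (-2*x - 3*z) dx ∧ dy; curl F = (z, 2*x + 3*y, -2*x - 3*z)

d omega = sum_{i<j} (∂f_j/∂x_i - ∂f_i/∂x_j) dx_i ∧ dx_j. Under the identification (dy ∧ dz, dz ∧ dx, dx ∧ dy) ↔ (e_x, e_y, e_z), the coefficients are exactly the components of curl F. Compute:
  ∂R/∂y - ∂Q/∂z = (z) - (0) = z
  ∂P/∂z - ∂R/∂x = (2*x + 3*y) - (0) = 2*x + 3*y
  ∂Q/∂x - ∂P/∂y = (-2*x) - (3*z) = -2*x - 3*z.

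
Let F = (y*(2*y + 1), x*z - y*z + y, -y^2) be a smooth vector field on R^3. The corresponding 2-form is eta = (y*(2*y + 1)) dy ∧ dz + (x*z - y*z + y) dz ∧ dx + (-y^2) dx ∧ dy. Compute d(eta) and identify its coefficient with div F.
d(eta) = (1 - z) dx ∧ dy ∧ dz; div F = 1 - z

For a 2-form in R^3 of the form above, applying d gives a 3-form with coefficient ∂P/∂x + ∂Q/∂y + ∂R/∂z:
  ∂P/∂x = 0
  ∂Q/∂y = 1 - z
  ∂R/∂z = 0
Sum = 1 - z, which is exactly div F.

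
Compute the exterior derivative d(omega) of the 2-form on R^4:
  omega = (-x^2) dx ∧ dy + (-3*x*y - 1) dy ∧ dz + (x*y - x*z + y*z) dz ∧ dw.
d(omega) = (-3*y) dx ∧ dy ∧ dz + (y - z) dx ∧ dz ∧ dw + (x + z) dy ∧ dz ∧ dw

For a 2-form omega = sum_{i<j} g_{ij} dx_i ∧ dx_j, the exterior derivative is
  d(omega) = sum_{i<j} d(g_{ij}) ∧ dx_i ∧ dx_j = sum_{i<j, k} (∂g_{ij}/∂x_k) dx_k ∧ dx_i ∧ dx_j.
Expand each term, using dx_k ∧ dx_i ∧ dx_j = sgn(permutation) dx_{(a)} ∧ dx_{(b)} ∧ dx_{(c)} with (a < b < c) sorted:
  d(-3*x*y - 1) includes (∂/∂x)(-3*x*y - 1) dx = (-3*y) dx, which multiplied by dy ∧ dz gives (-3*y) dx ∧ dy ∧ dz
  d(x*y - x*z + y*z) includes (∂/∂x)(x*y - x*z + y*z) dx = (y - z) dx, which multiplied by dz ∧ dw gives (y - z) dx ∧ dz ∧ dw
  d(x*y - x*z + y*z) includes (∂/∂y)(x*y - x*z + y*z) dy = (x + z) dy, which multiplied by dz ∧ dw gives (x + z) dy ∧ dz ∧ dw
Collecting like 3-forms: d(omega) = (-3*y) dx ∧ dy ∧ dz + (y - z) dx ∧ dz ∧ dw + (x + z) dy ∧ dz ∧ dw.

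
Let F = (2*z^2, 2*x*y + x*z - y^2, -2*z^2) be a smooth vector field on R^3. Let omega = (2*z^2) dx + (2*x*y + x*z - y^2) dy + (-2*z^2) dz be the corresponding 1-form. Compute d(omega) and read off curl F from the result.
d(omega) = (-x) dy ∧ dz + (4*z) dz ∧ dx + (2*y + z) dx ∧ dy; curl F = (-x, 4*z, 2*y + z)

d omega = sum_{i<j} (∂f_j/∂x_i - ∂f_i/∂x_j) dx_i ∧ dx_j. Under the identification (dy ∧ dz, dz ∧ dx, dx ∧ dy) ↔ (e_x, e_y, e_z), the coefficients are exactly the components of curl F. Compute:
  ∂R/∂y - ∂Q/∂z = (0) - (x) = -x
  ∂P/∂z - ∂R/∂x = (4*z) - (0) = 4*z
  ∂Q/∂x - ∂P/∂y = (2*y + z) - (0) = 2*y + z.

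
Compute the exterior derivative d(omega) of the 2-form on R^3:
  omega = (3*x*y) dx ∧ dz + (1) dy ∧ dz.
d(omega) = (-3*x) dx ∧ dy ∧ dz

For a 2-form omega = sum_{i<j} g_{ij} dx_i ∧ dx_j, the exterior derivative is
  d(omega) = sum_{i<j} d(g_{ij}) ∧ dx_i ∧ dx_j = sum_{i<j, k} (∂g_{ij}/∂x_k) dx_k ∧ dx_i ∧ dx_j.
Expand each term, using dx_k ∧ dx_i ∧ dx_j = sgn(permutation) dx_{(a)} ∧ dx_{(b)} ∧ dx_{(c)} with (a < b < c) sorted:
  d(3*x*y) includes (∂/∂y)(3*x*y) dy = (3*x) dy, which multiplied by dx ∧ dz gives (-3*x) dx ∧ dy ∧ dz
Collecting like 3-forms: d(omega) = (-3*x) dx ∧ dy ∧ dz.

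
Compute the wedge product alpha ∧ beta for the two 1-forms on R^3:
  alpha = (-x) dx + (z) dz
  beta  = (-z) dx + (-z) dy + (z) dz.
alpha ∧ beta = (x*z) dx ∧ dy + (z*(-x + z)) dx ∧ dz + (z^2) dy ∧ dz

Distribute the wedge, using dx_i ∧ dx_j = -dx_j ∧ dx_i and dx_i ∧ dx_i = 0. For each pair (i, j) with i < j, the coefficient of dx_i ∧ dx_j in alpha ∧ beta is (alpha_i * beta_j - alpha_j * beta_i). Collecting: alpha ∧ beta = (x*z) dx ∧ dy + (z*(-x + z)) dx ∧ dz + (z^2) dy ∧ dz.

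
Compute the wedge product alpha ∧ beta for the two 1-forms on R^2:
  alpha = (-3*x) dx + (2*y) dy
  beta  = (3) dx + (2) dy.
alpha ∧ beta = (-6*x - 6*y) dx ∧ dy

Distribute the wedge, using dx_i ∧ dx_j = -dx_j ∧ dx_i and dx_i ∧ dx_i = 0. For each pair (i, j) with i < j, the coefficient of dx_i ∧ dx_j in alpha ∧ beta is (alpha_i * beta_j - alpha_j * beta_i). Collecting: alpha ∧ beta = (-6*x - 6*y) dx ∧ dy.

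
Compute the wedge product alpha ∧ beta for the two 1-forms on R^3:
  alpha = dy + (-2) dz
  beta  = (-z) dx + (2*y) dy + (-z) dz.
alpha ∧ beta = (z) dx ∧ dy + (4*y - z) dy ∧ dz + (-2*z) dx ∧ dz

Distribute the wedge, using dx_i ∧ dx_j = -dx_j ∧ dx_i and dx_i ∧ dx_i = 0. For each pair (i, j) with i < j, the coefficient of dx_i ∧ dx_j in alpha ∧ beta is (alpha_i * beta_j - alpha_j * beta_i). Collecting: alpha ∧ beta = (z) dx ∧ dy + (4*y - z) dy ∧ dz + (-2*z) dx ∧ dz.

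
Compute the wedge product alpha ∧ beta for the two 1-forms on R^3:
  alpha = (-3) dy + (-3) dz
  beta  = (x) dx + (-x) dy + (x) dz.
alpha ∧ beta = (3*x) dx ∧ dy + (-6*x) dy ∧ dz + (3*x) dx ∧ dz

Distribute the wedge, using dx_i ∧ dx_j = -dx_j ∧ dx_i and dx_i ∧ dx_i = 0. For each pair (i, j) with i < j, the coefficient of dx_i ∧ dx_j in alpha ∧ beta is (alpha_i * beta_j - alpha_j * beta_i). Collecting: alpha ∧ beta = (3*x) dx ∧ dy + (-6*x) dy ∧ dz + (3*x) dx ∧ dz.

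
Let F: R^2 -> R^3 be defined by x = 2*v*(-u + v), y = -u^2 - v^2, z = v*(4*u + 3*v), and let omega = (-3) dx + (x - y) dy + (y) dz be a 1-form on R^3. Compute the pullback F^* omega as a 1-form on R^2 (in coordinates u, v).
F^* omega = (-2*u^3 - 6*u*v^2 - 4*v^3 + 6*v) du + (-4*u^3 - 8*u^2*v + 6*u - 12*v^3 - 12*v) dv

Using F^*(f dg) = (f ∘ F) d(g ∘ F), substitute each coordinate x_i by F_i(u, v) in f_i, and replace dx_i by d F_i = (∂F_i/∂u) du + (∂F_i/∂v) dv.
  For the x component: f_1(F) = -3; d F_1 = (-2*v) du + (-2*u + 4*v) dv
  For the y component: f_2(F) = u^2 - 2*u*v + 3*v^2; d F_2 = (-2*u) du + (-2*v) dv
  For the z component: f_3(F) = -u^2 - v^2; d F_3 = (4*v) du + (4*u + 6*v) dv
Combining and collecting du, dv coefficients:
  coeff of du: -2*u^3 - 6*u*v^2 - 4*v^3 + 6*v
  coeff of dv: -4*u^3 - 8*u^2*v + 6*u - 12*v^3 - 12*v
F^* omega = (-2*u^3 - 6*u*v^2 - 4*v^3 + 6*v) du + (-4*u^3 - 8*u^2*v + 6*u - 12*v^3 - 12*v) dv.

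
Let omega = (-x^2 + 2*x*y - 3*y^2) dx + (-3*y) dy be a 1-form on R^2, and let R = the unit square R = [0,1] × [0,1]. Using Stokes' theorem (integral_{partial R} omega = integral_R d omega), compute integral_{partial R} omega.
integral_(partial R) omega = 2

Stokes: integral_partial_R omega = integral_R d omega with d omega = (∂Q/∂x - ∂P/∂y) dx ∧ dy.
  ∂Q/∂x = 0
  ∂P/∂y = 2*x - 6*y
  integrand = ∂Q/∂x - ∂P/∂y = -2*x + 6*y.
Integrating over R: integral_0^1 integral_0^1 (-2*x + 6*y) dx dy = 2.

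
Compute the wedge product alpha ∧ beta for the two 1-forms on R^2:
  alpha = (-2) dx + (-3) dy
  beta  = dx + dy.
alpha ∧ beta = (1) dx ∧ dy

Distribute the wedge, using dx_i ∧ dx_j = -dx_j ∧ dx_i and dx_i ∧ dx_i = 0. For each pair (i, j) with i < j, the coefficient of dx_i ∧ dx_j in alpha ∧ beta is (alpha_i * beta_j - alpha_j * beta_i). Collecting: alpha ∧ beta = (1) dx ∧ dy.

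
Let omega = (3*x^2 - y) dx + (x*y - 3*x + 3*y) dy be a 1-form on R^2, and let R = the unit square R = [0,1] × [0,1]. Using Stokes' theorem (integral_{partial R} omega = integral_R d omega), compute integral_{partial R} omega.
integral_(partial R) omega = -3/2

Stokes: integral_partial_R omega = integral_R d omega with d omega = (∂Q/∂x - ∂P/∂y) dx ∧ dy.
  ∂Q/∂x = y - 3
  ∂P/∂y = -1
  integrand = ∂Q/∂x - ∂P/∂y = y - 2.
Integrating over R: integral_0^1 integral_0^1 (y - 2) dx dy = -3/2.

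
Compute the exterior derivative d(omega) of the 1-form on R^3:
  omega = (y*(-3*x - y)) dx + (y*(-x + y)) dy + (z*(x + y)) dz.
d(omega) = (3*x + y) dx ∧ dy + (z) dx ∧ dz + (z) dy ∧ dz

For a 1-form omega = sum_i f_i dx_i, the exterior derivative is
  d(omega) = sum_{i < j} (∂f_j/∂x_i - ∂f_i/∂x_j) dx_i ∧ dx_j.
  coefficient of dx ∧ dy: ∂f_2/∂x - ∂f_1/∂y = ∂(y*(-x + y))/∂x - ∂(y*(-3*x - y))/∂y = 3*x + y
  coefficient of dx ∧ dz: ∂f_3/∂x - ∂f_1/∂z = ∂(z*(x + y))/∂x - ∂(y*(-3*x - y))/∂z = z
  coefficient of dy ∧ dz: ∂f_3/∂y - ∂f_2/∂z = ∂(z*(x + y))/∂y - ∂(y*(-x + y))/∂z = z
Assembling: d(omega) = (3*x + y) dx ∧ dy + (z) dx ∧ dz + (z) dy ∧ dz.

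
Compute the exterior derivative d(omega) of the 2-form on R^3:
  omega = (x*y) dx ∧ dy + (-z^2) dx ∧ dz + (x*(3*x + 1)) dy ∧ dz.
d(omega) = (6*x + 1) dx ∧ dy ∧ dz

For a 2-form omega = sum_{i<j} g_{ij} dx_i ∧ dx_j, the exterior derivative is
  d(omega) = sum_{i<j} d(g_{ij}) ∧ dx_i ∧ dx_j = sum_{i<j, k} (∂g_{ij}/∂x_k) dx_k ∧ dx_i ∧ dx_j.
Expand each term, using dx_k ∧ dx_i ∧ dx_j = sgn(permutation) dx_{(a)} ∧ dx_{(b)} ∧ dx_{(c)} with (a < b < c) sorted:
  d(x*(3*x + 1)) includes (∂/∂x)(x*(3*x + 1)) dx = (6*x + 1) dx, which multiplied by dy ∧ dz gives (6*x + 1) dx ∧ dy ∧ dz
Collecting like 3-forms: d(omega) = (6*x + 1) dx ∧ dy ∧ dz.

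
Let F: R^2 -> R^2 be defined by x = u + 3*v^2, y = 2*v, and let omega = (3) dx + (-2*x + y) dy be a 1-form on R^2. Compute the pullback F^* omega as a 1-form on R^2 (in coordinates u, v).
F^* omega = (3) du + (-4*u - 12*v^2 + 22*v) dv

Using F^*(f dg) = (f ∘ F) d(g ∘ F), substitute each coordinate x_i by F_i(u, v) in f_i, and replace dx_i by d F_i = (∂F_i/∂u) du + (∂F_i/∂v) dv.
  For the x component: f_1(F) = 3; d F_1 = (1) du + (6*v) dv
  For the y component: f_2(F) = -2*u - 6*v^2 + 2*v; d F_2 = (0) du + (2) dv
Combining and collecting du, dv coefficients:
  coeff of du: 3
  coeff of dv: -4*u - 12*v^2 + 22*v
F^* omega = (3) du + (-4*u - 12*v^2 + 22*v) dv.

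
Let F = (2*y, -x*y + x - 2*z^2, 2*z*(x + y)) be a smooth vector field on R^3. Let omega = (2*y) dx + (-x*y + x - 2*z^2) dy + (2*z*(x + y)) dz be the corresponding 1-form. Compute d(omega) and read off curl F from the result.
d(omega) = (6*z) dy ∧ dz + (-2*z) dz ∧ dx + (-y - 1) dx ∧ dy; curl F = (6*z, -2*z, -y - 1)

d omega = sum_{i<j} (∂f_j/∂x_i - ∂f_i/∂x_j) dx_i ∧ dx_j. Under the identification (dy ∧ dz, dz ∧ dx, dx ∧ dy) ↔ (e_x, e_y, e_z), the coefficients are exactly the components of curl F. Compute:
  ∂R/∂y - ∂Q/∂z = (2*z) - (-4*z) = 6*z
  ∂P/∂z - ∂R/∂x = (0) - (2*z) = -2*z
  ∂Q/∂x - ∂P/∂y = (1 - y) - (2) = -y - 1.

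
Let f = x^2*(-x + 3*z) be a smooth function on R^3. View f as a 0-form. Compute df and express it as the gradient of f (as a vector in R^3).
df = (3*x*(-x + 2*z)) dx + (0) dy + (3*x^2) dz; grad f = (3*x*(-x + 2*z), 0, 3*x^2)

For a 0-form f, d f = (∂f/∂x) dx + (∂f/∂y) dy + (∂f/∂z) dz. The components of the vector representation are exactly the entries of grad f in Cartesian coordinates:
  ∂f/∂x = 3*x*(-x + 2*z)
  ∂f/∂y = 0
  ∂f/∂z = 3*x^2.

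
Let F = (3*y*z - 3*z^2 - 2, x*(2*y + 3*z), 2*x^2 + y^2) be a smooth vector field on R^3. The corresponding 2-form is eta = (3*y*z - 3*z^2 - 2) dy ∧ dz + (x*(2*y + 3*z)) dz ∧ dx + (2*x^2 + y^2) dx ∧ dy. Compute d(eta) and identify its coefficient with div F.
d(eta) = (2*x) dx ∧ dy ∧ dz; div F = 2*x

For a 2-form in R^3 of the form above, applying d gives a 3-form with coefficient ∂P/∂x + ∂Q/∂y + ∂R/∂z:
  ∂P/∂x = 0
  ∂Q/∂y = 2*x
  ∂R/∂z = 0
Sum = 2*x, which is exactly div F.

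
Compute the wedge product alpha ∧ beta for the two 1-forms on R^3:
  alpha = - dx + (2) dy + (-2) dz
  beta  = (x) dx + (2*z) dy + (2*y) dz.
alpha ∧ beta = (-2*x - 2*z) dx ∧ dy + (2*x - 2*y) dx ∧ dz + (4*y + 4*z) dy ∧ dz

Distribute the wedge, using dx_i ∧ dx_j = -dx_j ∧ dx_i and dx_i ∧ dx_i = 0. For each pair (i, j) with i < j, the coefficient of dx_i ∧ dx_j in alpha ∧ beta is (alpha_i * beta_j - alpha_j * beta_i). Collecting: alpha ∧ beta = (-2*x - 2*z) dx ∧ dy + (2*x - 2*y) dx ∧ dz + (4*y + 4*z) dy ∧ dz.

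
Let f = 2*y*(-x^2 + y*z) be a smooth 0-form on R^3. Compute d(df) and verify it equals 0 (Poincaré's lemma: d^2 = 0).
d(df) = 0

Step 1: df = sum_i (∂f/∂x_i) dx_i = (-4*x*y) dx + (-2*x^2 + 4*y*z) dy + (2*y^2) dz.
Step 2: Apply d again. Using the 1-form formula, the coefficient of dx ∧ dy in d(df) is ∂^2 f/∂x ∂y - ∂^2 f/∂y ∂x = (-4*x) - (-4*x) = 0 (equality of mixed partials for smooth f).
Similarly for dx ∧ dz and dy ∧ dz — all coefficients vanish. So d(df) = 0.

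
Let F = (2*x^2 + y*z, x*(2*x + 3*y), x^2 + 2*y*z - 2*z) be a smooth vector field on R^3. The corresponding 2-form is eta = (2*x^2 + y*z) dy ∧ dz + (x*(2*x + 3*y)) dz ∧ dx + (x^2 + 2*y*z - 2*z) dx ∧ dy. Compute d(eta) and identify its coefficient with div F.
d(eta) = (7*x + 2*y - 2) dx ∧ dy ∧ dz; div F = 7*x + 2*y - 2

For a 2-form in R^3 of the form above, applying d gives a 3-form with coefficient ∂P/∂x + ∂Q/∂y + ∂R/∂z:
  ∂P/∂x = 4*x
  ∂Q/∂y = 3*x
  ∂R/∂z = 2*y - 2
Sum = 7*x + 2*y - 2, which is exactly div F.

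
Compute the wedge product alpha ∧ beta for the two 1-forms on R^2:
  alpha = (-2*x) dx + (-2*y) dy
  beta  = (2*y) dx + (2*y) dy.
alpha ∧ beta = (4*y*(-x + y)) dx ∧ dy

Distribute the wedge, using dx_i ∧ dx_j = -dx_j ∧ dx_i and dx_i ∧ dx_i = 0. For each pair (i, j) with i < j, the coefficient of dx_i ∧ dx_j in alpha ∧ beta is (alpha_i * beta_j - alpha_j * beta_i). Collecting: alpha ∧ beta = (4*y*(-x + y)) dx ∧ dy.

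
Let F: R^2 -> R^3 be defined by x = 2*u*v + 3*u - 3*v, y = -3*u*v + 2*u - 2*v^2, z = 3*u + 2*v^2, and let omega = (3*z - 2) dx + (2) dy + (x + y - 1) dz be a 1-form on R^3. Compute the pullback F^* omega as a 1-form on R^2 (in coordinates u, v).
F^* omega = (15*u*v + 42*u + 12*v^3 + 12*v^2 - 19*v - 5) du + (18*u^2 + 8*u*v^2 + 20*u*v - 37*u - 8*v^3 - 30*v^2 - 12*v + 6) dv

Using F^*(f dg) = (f ∘ F) d(g ∘ F), substitute each coordinate x_i by F_i(u, v) in f_i, and replace dx_i by d F_i = (∂F_i/∂u) du + (∂F_i/∂v) dv.
  For the x component: f_1(F) = 9*u + 6*v^2 - 2; d F_1 = (2*v + 3) du + (2*u - 3) dv
  For the y component: f_2(F) = 2; d F_2 = (2 - 3*v) du + (-3*u - 4*v) dv
  For the z component: f_3(F) = -u*v + 5*u - 2*v^2 - 3*v - 1; d F_3 = (3) du + (4*v) dv
Combining and collecting du, dv coefficients:
  coeff of du: 15*u*v + 42*u + 12*v^3 + 12*v^2 - 19*v - 5
  coeff of dv: 18*u^2 + 8*u*v^2 + 20*u*v - 37*u - 8*v^3 - 30*v^2 - 12*v + 6
F^* omega = (15*u*v + 42*u + 12*v^3 + 12*v^2 - 19*v - 5) du + (18*u^2 + 8*u*v^2 + 20*u*v - 37*u - 8*v^3 - 30*v^2 - 12*v + 6) dv.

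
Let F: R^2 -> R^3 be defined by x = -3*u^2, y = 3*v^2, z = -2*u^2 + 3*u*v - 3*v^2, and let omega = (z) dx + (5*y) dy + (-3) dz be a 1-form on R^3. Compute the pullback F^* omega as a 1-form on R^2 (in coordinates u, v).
F^* omega = (12*u^3 - 18*u^2*v + 18*u*v^2 + 12*u - 9*v) du + (-9*u + 90*v^3 + 18*v) dv

Using F^*(f dg) = (f ∘ F) d(g ∘ F), substitute each coordinate x_i by F_i(u, v) in f_i, and replace dx_i by d F_i = (∂F_i/∂u) du + (∂F_i/∂v) dv.
  For the x component: f_1(F) = -2*u^2 + 3*u*v - 3*v^2; d F_1 = (-6*u) du + (0) dv
  For the y component: f_2(F) = 15*v^2; d F_2 = (0) du + (6*v) dv
  For the z component: f_3(F) = -3; d F_3 = (-4*u + 3*v) du + (3*u - 6*v) dv
Combining and collecting du, dv coefficients:
  coeff of du: 12*u^3 - 18*u^2*v + 18*u*v^2 + 12*u - 9*v
  coeff of dv: -9*u + 90*v^3 + 18*v
F^* omega = (12*u^3 - 18*u^2*v + 18*u*v^2 + 12*u - 9*v) du + (-9*u + 90*v^3 + 18*v) dv.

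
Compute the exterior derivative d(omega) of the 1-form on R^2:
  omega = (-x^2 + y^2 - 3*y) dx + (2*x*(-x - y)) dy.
d(omega) = (-4*x - 4*y + 3) dx ∧ dy

For a 1-form omega = sum_i f_i dx_i, the exterior derivative is
  d(omega) = sum_{i < j} (∂f_j/∂x_i - ∂f_i/∂x_j) dx_i ∧ dx_j.
  coefficient of dx ∧ dy: ∂f_2/∂x - ∂f_1/∂y = ∂(2*x*(-x - y))/∂x - ∂(-x^2 + y^2 - 3*y)/∂y = -4*x - 4*y + 3
Assembling: d(omega) = (-4*x - 4*y + 3) dx ∧ dy.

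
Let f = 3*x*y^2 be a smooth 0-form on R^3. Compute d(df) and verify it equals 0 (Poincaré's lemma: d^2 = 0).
d(df) = 0

Step 1: df = sum_i (∂f/∂x_i) dx_i = (3*y^2) dx + (6*x*y) dy + (0) dz.
Step 2: Apply d again. Using the 1-form formula, the coefficient of dx ∧ dy in d(df) is ∂^2 f/∂x ∂y - ∂^2 f/∂y ∂x = (6*y) - (6*y) = 0 (equality of mixed partials for smooth f).
Similarly for dx ∧ dz and dy ∧ dz — all coefficients vanish. So d(df) = 0.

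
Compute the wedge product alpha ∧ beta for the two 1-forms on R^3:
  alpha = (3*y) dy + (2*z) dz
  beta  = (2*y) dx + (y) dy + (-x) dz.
alpha ∧ beta = (-6*y^2) dx ∧ dy + (-y*(3*x + 2*z)) dy ∧ dz + (-4*y*z) dx ∧ dz

Distribute the wedge, using dx_i ∧ dx_j = -dx_j ∧ dx_i and dx_i ∧ dx_i = 0. For each pair (i, j) with i < j, the coefficient of dx_i ∧ dx_j in alpha ∧ beta is (alpha_i * beta_j - alpha_j * beta_i). Collecting: alpha ∧ beta = (-6*y^2) dx ∧ dy + (-y*(3*x + 2*z)) dy ∧ dz + (-4*y*z) dx ∧ dz.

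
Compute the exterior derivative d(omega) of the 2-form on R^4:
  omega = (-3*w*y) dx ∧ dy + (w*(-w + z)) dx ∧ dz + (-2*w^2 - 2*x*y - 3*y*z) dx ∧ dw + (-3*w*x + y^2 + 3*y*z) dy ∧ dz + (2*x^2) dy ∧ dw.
d(omega) = (6*x - 3*y + 3*z) dx ∧ dy ∧ dw + (-2*w + 3*y + z) dx ∧ dz ∧ dw + (-3*w) dx ∧ dy ∧ dz + (-3*x) dy ∧ dz ∧ dw

For a 2-form omega = sum_{i<j} g_{ij} dx_i ∧ dx_j, the exterior derivative is
  d(omega) = sum_{i<j} d(g_{ij}) ∧ dx_i ∧ dx_j = sum_{i<j, k} (∂g_{ij}/∂x_k) dx_k ∧ dx_i ∧ dx_j.
Expand each term, using dx_k ∧ dx_i ∧ dx_j = sgn(permutation) dx_{(a)} ∧ dx_{(b)} ∧ dx_{(c)} with (a < b < c) sorted:
  d(-3*w*y) includes (∂/∂w)(-3*w*y) dw = (-3*y) dw, which multiplied by dx ∧ dy gives (-3*y) dx ∧ dy ∧ dw
  d(w*(-w + z)) includes (∂/∂w)(w*(-w + z)) dw = (-2*w + z) dw, which multiplied by dx ∧ dz gives (-2*w + z) dx ∧ dz ∧ dw
  d(-2*w^2 - 2*x*y - 3*y*z) includes (∂/∂y)(-2*w^2 - 2*x*y - 3*y*z) dy = (-2*x - 3*z) dy, which multiplied by dx ∧ dw gives (2*x + 3*z) dx ∧ dy ∧ dw
  d(-2*w^2 - 2*x*y - 3*y*z) includes (∂/∂z)(-2*w^2 - 2*x*y - 3*y*z) dz = (-3*y) dz, which multiplied by dx ∧ dw gives (3*y) dx ∧ dz ∧ dw
  d(-3*w*x + y^2 + 3*y*z) includes (∂/∂x)(-3*w*x + y^2 + 3*y*z) dx = (-3*w) dx, which multiplied by dy ∧ dz gives (-3*w) dx ∧ dy ∧ dz
  d(-3*w*x + y^2 + 3*y*z) includes (∂/∂w)(-3*w*x + y^2 + 3*y*z) dw = (-3*x) dw, which multiplied by dy ∧ dz gives (-3*x) dy ∧ dz ∧ dw
  d(2*x^2) includes (∂/∂x)(2*x^2) dx = (4*x) dx, which multiplied by dy ∧ dw gives (4*x) dx ∧ dy ∧ dw
Collecting like 3-forms: d(omega) = (6*x - 3*y + 3*z) dx ∧ dy ∧ dw + (-2*w + 3*y + z) dx ∧ dz ∧ dw + (-3*w) dx ∧ dy ∧ dz + (-3*x) dy ∧ dz ∧ dw.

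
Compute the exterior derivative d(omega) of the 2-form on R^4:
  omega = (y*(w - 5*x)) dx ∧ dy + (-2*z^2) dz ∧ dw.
d(omega) = (y) dx ∧ dy ∧ dw

For a 2-form omega = sum_{i<j} g_{ij} dx_i ∧ dx_j, the exterior derivative is
  d(omega) = sum_{i<j} d(g_{ij}) ∧ dx_i ∧ dx_j = sum_{i<j, k} (∂g_{ij}/∂x_k) dx_k ∧ dx_i ∧ dx_j.
Expand each term, using dx_k ∧ dx_i ∧ dx_j = sgn(permutation) dx_{(a)} ∧ dx_{(b)} ∧ dx_{(c)} with (a < b < c) sorted:
  d(y*(w - 5*x)) includes (∂/∂w)(y*(w - 5*x)) dw = (y) dw, which multiplied by dx ∧ dy gives (y) dx ∧ dy ∧ dw
Collecting like 3-forms: d(omega) = (y) dx ∧ dy ∧ dw.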